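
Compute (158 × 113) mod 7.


158 × 113 = 17854
17854 mod 7 = 4


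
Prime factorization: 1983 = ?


1983 / 3 = 661
661 / 661 = 1
1983 = 3 × 661


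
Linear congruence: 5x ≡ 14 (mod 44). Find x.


GCD(5, 44) = 1, unique solution
a^(-1) mod 44 = 9
x = 9 * 14 mod 44 = 38

x ≡ 38 (mod 44)


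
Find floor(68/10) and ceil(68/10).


68/10 = 6.8000
floor = 6
ceil = 7

floor = 6, ceil = 7


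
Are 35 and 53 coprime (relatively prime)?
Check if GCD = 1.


Euclidean algorithm:
53 = 1 * 35 + 18
35 = 1 * 18 + 17
18 = 1 * 17 + 1
17 = 17 * 1 + 0
GCD(35, 53) = 1

Yes, coprime (GCD = 1)


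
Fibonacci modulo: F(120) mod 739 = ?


F(k) mod 739 for k=1..120:
1, 1, 2, 3, 5, 8, 13, 21, 34, 55, 89, 144, 233, 377, 610, 248, 119, 367, 486, 114, 600, 714, 575, 550, 386, 197, 583, 41, 624, 665, 550, 476, 287, 24, 311, 335, 646, 242, 149, 391, 540, 192, 732, 185, 178, 363, 541, 165, 706, 132, 99, 231, 330, 561, 152, 713, 126, 100, 226, 326, 552, 139, 691, 91, 43, 134, 177, 311, 488, 60, 548, 608, 417, 286, 703, 250, 214, 464, 678, 403, 342, 6, 348, 354, 702, 317, 280, 597, 138, 735, 134, 130, 264, 394, 658, 313, 232, 545, 38, 583, 621, 465, 347, 73, 420, 493, 174, 667, 102, 30, 132, 162, 294, 456, 11, 467, 478, 206, 684, 151
F(120) mod 739 = 151


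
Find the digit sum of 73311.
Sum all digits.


7 + 3 + 3 + 1 + 1 = 15


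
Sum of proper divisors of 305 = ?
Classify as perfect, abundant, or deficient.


Proper divisors: 1, 5, 61
Sum = 1 + 5 + 61 = 67
67 < 305 → deficient

s(305) = 67 (deficient)


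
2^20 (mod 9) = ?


2^1 mod 9 = 2
2^2 mod 9 = 4
2^3 mod 9 = 8
2^4 mod 9 = 7
2^5 mod 9 = 5
2^6 mod 9 = 1
2^7 mod 9 = 2
2^8 mod 9 = 4
2^9 mod 9 = 8
2^10 mod 9 = 7
2^11 mod 9 = 5
2^12 mod 9 = 1
2^13 mod 9 = 2
2^14 mod 9 = 4
2^15 mod 9 = 8
2^16 mod 9 = 7
2^17 mod 9 = 5
2^18 mod 9 = 1
2^19 mod 9 = 2
2^20 mod 9 = 4


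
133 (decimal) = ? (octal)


133 (base 10) = 133 (decimal)
133 (decimal) = 205 (base 8)


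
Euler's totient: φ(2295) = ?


2295 = 3^3 × 5 × 17
Prime factors: 3, 5, 17
φ(2295) = 2295 × (1-1/3) × (1-1/5) × (1-1/17)
= 2295 × 2/3 × 4/5 × 16/17 = 1152

φ(2295) = 1152


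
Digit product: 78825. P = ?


7 × 8 × 8 × 2 × 5 = 4480


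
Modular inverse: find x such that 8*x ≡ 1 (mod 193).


Use the extended Euclidean algorithm on (193, 8); each row r = 193*s + 8*t:
r=193, s=1, t=0
r=8, s=0, t=1
q=24: r=1, s=1, t=-24   [193*(1) + 8*(-24) = 1]
q=8: r=0, s=-8, t=193   [193*(-8) + 8*(193) = 0]
GCD = 1 with t = -24, so 8*(-24) ≡ 1 (mod 193)
Inverse = -24 mod 193 = 169
Check: 8 * 169 = 1352 ≡ 1 (mod 193)

8^(-1) ≡ 169 (mod 193)


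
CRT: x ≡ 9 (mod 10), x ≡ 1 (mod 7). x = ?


M = 10*7 = 70
M1 = M/10 = 7, M2 = M/7 = 10
M1^(-1) mod 10 = 3, M2^(-1) mod 7 = 5
x = 9*7*3 + 1*10*5 = 239
239 mod 70 = 29
Check: 29 mod 10 = 9 ✓, 29 mod 7 = 1 ✓

x ≡ 29 (mod 70)


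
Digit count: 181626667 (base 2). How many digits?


181626667 in base 2 = 1010110100110110011100101011
Number of digits = 28

28 digits (base 2)


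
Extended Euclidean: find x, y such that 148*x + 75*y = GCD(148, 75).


Tabular extended Euclidean (each row: r = 148*s + 75*t):
r=148, s=1, t=0
r=75, s=0, t=1
q=1: r=73, s=1, t=-1   [148*(1) + 75*(-1) = 73]
q=1: r=2, s=-1, t=2   [148*(-1) + 75*(2) = 2]
q=36: r=1, s=37, t=-73   [148*(37) + 75*(-73) = 1]
q=2: r=0, s=-75, t=148   [148*(-75) + 75*(148) = 0]
GCD = 1; from the row with r=1: x=37, y=-73
Check: 148*(37) + 75*(-73) = 5476 - 5475 = 1

GCD = 1, x = 37, y = -73


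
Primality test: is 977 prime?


Check divisors up to sqrt(977) = 31.2570
No divisors found.
977 is prime.

Yes, 977 is prime


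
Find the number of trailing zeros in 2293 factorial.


floor(2293/5) = 458
floor(2293/25) = 91
floor(2293/125) = 18
floor(2293/625) = 3
Total = 570

570 trailing zeros


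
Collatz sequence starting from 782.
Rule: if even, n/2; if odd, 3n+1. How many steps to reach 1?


782 → 391 → 1174 → 587 → 1762 → 881 → 2644 → 1322 → 661 → 1984 → 992 → 496 → 248 → 124 → 62 → 31 → 94 → 47 → 142 → 71 → 214 → 107 → 322 → 161 → 484 → 242 → 121 → 364 → 182 → 91 → 274 → 137 → 412 → 206 → 103 → 310 → 155 → 466 → 233 → 700 → 350 → 175 → 526 → 263 → 790 → 395 → 1186 → 593 → 1780 → 890 → 445 → 1336 → 668 → 334 → 167 → 502 → 251 → 754 → 377 → 1132 → 566 → 283 → 850 → 425 → 1276 → 638 → 319 → 958 → 479 → 1438 → 719 → 2158 → 1079 → 3238 → 1619 → 4858 → 2429 → 7288 → 3644 → 1822 → 911 → 2734 → 1367 → 4102 → 2051 → 6154 → 3077 → 9232 → 4616 → 2308 → 1154 → 577 → 1732 → 866 → 433 → 1300 → 650 → 325 → 976 → 488 → 244 → 122 → 61 → 184 → 92 → 46 → 23 → 70 → 35 → 106 → 53 → 160 → 80 → 40 → 20 → 10 → 5 → 16 → 8 → 4 → 2 → 1
Total steps = 121

121 steps


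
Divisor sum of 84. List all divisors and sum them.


Divisors of 84: 1, 2, 3, 4, 6, 7, 12, 14, 21, 28, 42, 84
Sum = 1 + 2 + 3 + 4 + 6 + 7 + 12 + 14 + 21 + 28 + 42 + 84 = 224

σ(84) = 224


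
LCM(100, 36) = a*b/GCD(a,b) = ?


GCD(100, 36) = 4
LCM = 100*36/4 = 3600/4 = 900

LCM = 900


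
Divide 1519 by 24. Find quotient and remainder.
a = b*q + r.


1519 = 24 * 63 + 7
Check: 1512 + 7 = 1519

q = 63, r = 7


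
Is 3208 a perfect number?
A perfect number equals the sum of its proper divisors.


Proper divisors of 3208: 1, 2, 4, 8, 401, 802, 1604
Sum = 1 + 2 + 4 + 8 + 401 + 802 + 1604 = 2822

No, 3208 is not perfect (2822 ≠ 3208)


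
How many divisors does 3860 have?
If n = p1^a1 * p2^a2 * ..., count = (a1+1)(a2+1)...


3860 = 2^2 × 5^1 × 193^1
d(3860) = (2+1) × (1+1) × (1+1) = 12

12 divisors


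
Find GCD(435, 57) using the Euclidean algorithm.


435 = 7 * 57 + 36
57 = 1 * 36 + 21
36 = 1 * 21 + 15
21 = 1 * 15 + 6
15 = 2 * 6 + 3
6 = 2 * 3 + 0
GCD = 3


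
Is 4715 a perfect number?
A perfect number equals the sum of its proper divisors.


Proper divisors of 4715: 1, 5, 23, 41, 115, 205, 943
Sum = 1 + 5 + 23 + 41 + 115 + 205 + 943 = 1333

No, 4715 is not perfect (1333 ≠ 4715)


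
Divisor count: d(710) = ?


710 = 2^1 × 5^1 × 71^1
d(710) = (1+1) × (1+1) × (1+1) = 8

8 divisors


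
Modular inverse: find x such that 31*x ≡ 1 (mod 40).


Use the extended Euclidean algorithm on (40, 31); each row r = 40*s + 31*t:
r=40, s=1, t=0
r=31, s=0, t=1
q=1: r=9, s=1, t=-1   [40*(1) + 31*(-1) = 9]
q=3: r=4, s=-3, t=4   [40*(-3) + 31*(4) = 4]
q=2: r=1, s=7, t=-9   [40*(7) + 31*(-9) = 1]
q=4: r=0, s=-31, t=40   [40*(-31) + 31*(40) = 0]
GCD = 1 with t = -9, so 31*(-9) ≡ 1 (mod 40)
Inverse = -9 mod 40 = 31
Check: 31 * 31 = 961 ≡ 1 (mod 40)

31^(-1) ≡ 31 (mod 40)


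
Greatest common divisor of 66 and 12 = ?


66 = 5 * 12 + 6
12 = 2 * 6 + 0
GCD = 6


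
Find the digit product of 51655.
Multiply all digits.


5 × 1 × 6 × 5 × 5 = 750


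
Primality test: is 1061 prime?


Check divisors up to sqrt(1061) = 32.5730
No divisors found.
1061 is prime.

Yes, 1061 is prime


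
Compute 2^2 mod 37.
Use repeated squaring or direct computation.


2^1 mod 37 = 2
2^2 mod 37 = 4


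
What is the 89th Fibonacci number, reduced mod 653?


F(k) mod 653 for k=1..89:
1, 1, 2, 3, 5, 8, 13, 21, 34, 55, 89, 144, 233, 377, 610, 334, 291, 625, 263, 235, 498, 80, 578, 5, 583, 588, 518, 453, 318, 118, 436, 554, 337, 238, 575, 160, 82, 242, 324, 566, 237, 150, 387, 537, 271, 155, 426, 581, 354, 282, 636, 265, 248, 513, 108, 621, 76, 44, 120, 164, 284, 448, 79, 527, 606, 480, 433, 260, 40, 300, 340, 640, 327, 314, 641, 302, 290, 592, 229, 168, 397, 565, 309, 221, 530, 98, 628, 73, 48
F(89) mod 653 = 48


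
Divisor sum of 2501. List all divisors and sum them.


Divisors of 2501: 1, 41, 61, 2501
Sum = 1 + 41 + 61 + 2501 = 2604

σ(2501) = 2604


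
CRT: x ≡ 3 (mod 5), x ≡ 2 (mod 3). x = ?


M = 5*3 = 15
M1 = M/5 = 3, M2 = M/3 = 5
M1^(-1) mod 5 = 2, M2^(-1) mod 3 = 2
x = 3*3*2 + 2*5*2 = 38
38 mod 15 = 8
Check: 8 mod 5 = 3 ✓, 8 mod 3 = 2 ✓

x ≡ 8 (mod 15)


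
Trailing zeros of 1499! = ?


floor(1499/5) = 299
floor(1499/25) = 59
floor(1499/125) = 11
floor(1499/625) = 2
Total = 371

371 trailing zeros


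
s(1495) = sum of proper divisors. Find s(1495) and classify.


Proper divisors: 1, 5, 13, 23, 65, 115, 299
Sum = 1 + 5 + 13 + 23 + 65 + 115 + 299 = 521
521 < 1495 → deficient

s(1495) = 521 (deficient)


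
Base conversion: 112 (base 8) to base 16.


112 (base 8) = 74 (decimal)
74 (decimal) = 4A (base 16)


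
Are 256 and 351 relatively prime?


Euclidean algorithm:
351 = 1 * 256 + 95
256 = 2 * 95 + 66
95 = 1 * 66 + 29
66 = 2 * 29 + 8
29 = 3 * 8 + 5
8 = 1 * 5 + 3
5 = 1 * 3 + 2
3 = 1 * 2 + 1
2 = 2 * 1 + 0
GCD(256, 351) = 1

Yes, coprime (GCD = 1)


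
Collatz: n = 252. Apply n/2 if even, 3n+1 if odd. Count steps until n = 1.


252 → 126 → 63 → 190 → 95 → 286 → 143 → 430 → 215 → 646 → 323 → 970 → 485 → 1456 → 728 → 364 → 182 → 91 → 274 → 137 → 412 → 206 → 103 → 310 → 155 → 466 → 233 → 700 → 350 → 175 → 526 → 263 → 790 → 395 → 1186 → 593 → 1780 → 890 → 445 → 1336 → 668 → 334 → 167 → 502 → 251 → 754 → 377 → 1132 → 566 → 283 → 850 → 425 → 1276 → 638 → 319 → 958 → 479 → 1438 → 719 → 2158 → 1079 → 3238 → 1619 → 4858 → 2429 → 7288 → 3644 → 1822 → 911 → 2734 → 1367 → 4102 → 2051 → 6154 → 3077 → 9232 → 4616 → 2308 → 1154 → 577 → 1732 → 866 → 433 → 1300 → 650 → 325 → 976 → 488 → 244 → 122 → 61 → 184 → 92 → 46 → 23 → 70 → 35 → 106 → 53 → 160 → 80 → 40 → 20 → 10 → 5 → 16 → 8 → 4 → 2 → 1
Total steps = 109

109 steps


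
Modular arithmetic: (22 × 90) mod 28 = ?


22 × 90 = 1980
1980 mod 28 = 20


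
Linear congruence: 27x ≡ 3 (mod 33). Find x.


GCD(27, 33) = 3 divides 3
Divide: 9x ≡ 1 (mod 11)
x ≡ 5 (mod 11)


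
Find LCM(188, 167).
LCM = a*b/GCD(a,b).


GCD(188, 167) = 1
LCM = 188*167/1 = 31396/1 = 31396

LCM = 31396


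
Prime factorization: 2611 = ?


2611 / 7 = 373
373 / 373 = 1
2611 = 7 × 373


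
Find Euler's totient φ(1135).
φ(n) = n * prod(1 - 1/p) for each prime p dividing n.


1135 = 5 × 227
Prime factors: 5, 227
φ(1135) = 1135 × (1-1/5) × (1-1/227)
= 1135 × 4/5 × 226/227 = 904

φ(1135) = 904


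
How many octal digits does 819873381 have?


819873381 in base 8 = 6067443145
Number of digits = 10

10 digits (base 8)


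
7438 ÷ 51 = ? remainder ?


7438 = 51 * 145 + 43
Check: 7395 + 43 = 7438

q = 145, r = 43


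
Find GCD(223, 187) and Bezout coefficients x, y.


Tabular extended Euclidean (each row: r = 223*s + 187*t):
r=223, s=1, t=0
r=187, s=0, t=1
q=1: r=36, s=1, t=-1   [223*(1) + 187*(-1) = 36]
q=5: r=7, s=-5, t=6   [223*(-5) + 187*(6) = 7]
q=5: r=1, s=26, t=-31   [223*(26) + 187*(-31) = 1]
q=7: r=0, s=-187, t=223   [223*(-187) + 187*(223) = 0]
GCD = 1; from the row with r=1: x=26, y=-31
Check: 223*(26) + 187*(-31) = 5798 - 5797 = 1

GCD = 1, x = 26, y = -31


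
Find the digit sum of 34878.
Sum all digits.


3 + 4 + 8 + 7 + 8 = 30


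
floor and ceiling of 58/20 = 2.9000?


58/20 = 2.9000
floor = 2
ceil = 3

floor = 2, ceil = 3


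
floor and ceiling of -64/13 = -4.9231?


-64/13 = -4.9231
floor = -5
ceil = -4

floor = -5, ceil = -4


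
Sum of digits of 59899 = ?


5 + 9 + 8 + 9 + 9 = 40


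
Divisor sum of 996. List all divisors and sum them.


Divisors of 996: 1, 2, 3, 4, 6, 12, 83, 166, 249, 332, 498, 996
Sum = 1 + 2 + 3 + 4 + 6 + 12 + 83 + 166 + 249 + 332 + 498 + 996 = 2352

σ(996) = 2352


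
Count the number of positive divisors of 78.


78 = 2^1 × 3^1 × 13^1
d(78) = (1+1) × (1+1) × (1+1) = 8

8 divisors


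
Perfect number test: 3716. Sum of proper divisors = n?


Proper divisors of 3716: 1, 2, 4, 929, 1858
Sum = 1 + 2 + 4 + 929 + 1858 = 2794

No, 3716 is not perfect (2794 ≠ 3716)


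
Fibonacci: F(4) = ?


Sequence: 1, 1, 2, 3
F(4) = 3


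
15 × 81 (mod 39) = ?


15 × 81 = 1215
1215 mod 39 = 6


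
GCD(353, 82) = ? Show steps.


353 = 4 * 82 + 25
82 = 3 * 25 + 7
25 = 3 * 7 + 4
7 = 1 * 4 + 3
4 = 1 * 3 + 1
3 = 3 * 1 + 0
GCD = 1


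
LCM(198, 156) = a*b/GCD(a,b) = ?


GCD(198, 156) = 6
LCM = 198*156/6 = 30888/6 = 5148

LCM = 5148


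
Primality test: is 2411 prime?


Check divisors up to sqrt(2411) = 49.1019
No divisors found.
2411 is prime.

Yes, 2411 is prime


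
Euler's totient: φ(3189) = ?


3189 = 3 × 1063
Prime factors: 3, 1063
φ(3189) = 3189 × (1-1/3) × (1-1/1063)
= 3189 × 2/3 × 1062/1063 = 2124

φ(3189) = 2124


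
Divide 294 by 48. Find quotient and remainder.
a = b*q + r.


294 = 48 * 6 + 6
Check: 288 + 6 = 294

q = 6, r = 6


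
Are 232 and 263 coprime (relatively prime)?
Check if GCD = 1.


Euclidean algorithm:
263 = 1 * 232 + 31
232 = 7 * 31 + 15
31 = 2 * 15 + 1
15 = 15 * 1 + 0
GCD(232, 263) = 1

Yes, coprime (GCD = 1)


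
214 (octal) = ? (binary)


214 (base 8) = 140 (decimal)
140 (decimal) = 10001100 (base 2)


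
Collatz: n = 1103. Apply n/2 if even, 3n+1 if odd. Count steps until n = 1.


1103 → 3310 → 1655 → 4966 → 2483 → 7450 → 3725 → 11176 → 5588 → 2794 → 1397 → 4192 → 2096 → 1048 → 524 → 262 → 131 → 394 → 197 → 592 → 296 → 148 → 74 → 37 → 112 → 56 → 28 → 14 → 7 → 22 → 11 → 34 → 17 → 52 → 26 → 13 → 40 → 20 → 10 → 5 → 16 → 8 → 4 → 2 → 1
Total steps = 44

44 steps


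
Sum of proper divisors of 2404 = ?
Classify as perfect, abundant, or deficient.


Proper divisors: 1, 2, 4, 601, 1202
Sum = 1 + 2 + 4 + 601 + 1202 = 1810
1810 < 2404 → deficient

s(2404) = 1810 (deficient)


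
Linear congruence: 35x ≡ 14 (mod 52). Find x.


GCD(35, 52) = 1, unique solution
a^(-1) mod 52 = 3
x = 3 * 14 mod 52 = 42

x ≡ 42 (mod 52)


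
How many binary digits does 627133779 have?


627133779 in base 2 = 100101011000010100110101010011
Number of digits = 30

30 digits (base 2)


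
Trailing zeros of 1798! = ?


floor(1798/5) = 359
floor(1798/25) = 71
floor(1798/125) = 14
floor(1798/625) = 2
Total = 446

446 trailing zeros


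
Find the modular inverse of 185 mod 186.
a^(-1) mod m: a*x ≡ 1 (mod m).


Use the extended Euclidean algorithm on (186, 185); each row r = 186*s + 185*t:
r=186, s=1, t=0
r=185, s=0, t=1
q=1: r=1, s=1, t=-1   [186*(1) + 185*(-1) = 1]
q=185: r=0, s=-185, t=186   [186*(-185) + 185*(186) = 0]
GCD = 1 with t = -1, so 185*(-1) ≡ 1 (mod 186)
Inverse = -1 mod 186 = 185
Check: 185 * 185 = 34225 ≡ 1 (mod 186)

185^(-1) ≡ 185 (mod 186)


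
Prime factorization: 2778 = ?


2778 / 2 = 1389
1389 / 3 = 463
463 / 463 = 1
2778 = 2 × 3 × 463


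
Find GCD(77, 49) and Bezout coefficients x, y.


Tabular extended Euclidean (each row: r = 77*s + 49*t):
r=77, s=1, t=0
r=49, s=0, t=1
q=1: r=28, s=1, t=-1   [77*(1) + 49*(-1) = 28]
q=1: r=21, s=-1, t=2   [77*(-1) + 49*(2) = 21]
q=1: r=7, s=2, t=-3   [77*(2) + 49*(-3) = 7]
q=3: r=0, s=-7, t=11   [77*(-7) + 49*(11) = 0]
GCD = 7; from the row with r=7: x=2, y=-3
Check: 77*(2) + 49*(-3) = 154 - 147 = 7

GCD = 7, x = 2, y = -3


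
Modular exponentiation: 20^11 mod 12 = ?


20^1 mod 12 = 8
20^2 mod 12 = 4
20^3 mod 12 = 8
20^4 mod 12 = 4
20^5 mod 12 = 8
20^6 mod 12 = 4
20^7 mod 12 = 8
20^8 mod 12 = 4
20^9 mod 12 = 8
20^10 mod 12 = 4
20^11 mod 12 = 8


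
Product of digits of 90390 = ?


9 × 0 × 3 × 9 × 0 = 0


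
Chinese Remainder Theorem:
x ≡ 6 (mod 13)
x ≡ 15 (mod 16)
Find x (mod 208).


M = 13*16 = 208
M1 = M/13 = 16, M2 = M/16 = 13
M1^(-1) mod 13 = 9, M2^(-1) mod 16 = 5
x = 6*16*9 + 15*13*5 = 1839
1839 mod 208 = 175
Check: 175 mod 13 = 6 ✓, 175 mod 16 = 15 ✓

x ≡ 175 (mod 208)


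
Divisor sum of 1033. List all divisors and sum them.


Divisors of 1033: 1, 1033
Sum = 1 + 1033 = 1034

σ(1033) = 1034


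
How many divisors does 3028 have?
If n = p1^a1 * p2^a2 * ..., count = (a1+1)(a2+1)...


3028 = 2^2 × 757^1
d(3028) = (2+1) × (1+1) = 6

6 divisors


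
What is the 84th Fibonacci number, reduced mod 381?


F(k) mod 381 for k=1..84:
1, 1, 2, 3, 5, 8, 13, 21, 34, 55, 89, 144, 233, 377, 229, 225, 73, 298, 371, 288, 278, 185, 82, 267, 349, 235, 203, 57, 260, 317, 196, 132, 328, 79, 26, 105, 131, 236, 367, 222, 208, 49, 257, 306, 182, 107, 289, 15, 304, 319, 242, 180, 41, 221, 262, 102, 364, 85, 68, 153, 221, 374, 214, 207, 40, 247, 287, 153, 59, 212, 271, 102, 373, 94, 86, 180, 266, 65, 331, 15, 346, 361, 326, 306
F(84) mod 381 = 306


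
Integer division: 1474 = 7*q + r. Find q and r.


1474 = 7 * 210 + 4
Check: 1470 + 4 = 1474

q = 210, r = 4


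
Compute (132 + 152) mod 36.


132 + 152 = 284
284 mod 36 = 32


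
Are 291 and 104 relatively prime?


Euclidean algorithm:
291 = 2 * 104 + 83
104 = 1 * 83 + 21
83 = 3 * 21 + 20
21 = 1 * 20 + 1
20 = 20 * 1 + 0
GCD(291, 104) = 1

Yes, coprime (GCD = 1)


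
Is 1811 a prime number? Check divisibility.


Check divisors up to sqrt(1811) = 42.5558
No divisors found.
1811 is prime.

Yes, 1811 is prime


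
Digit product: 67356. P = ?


6 × 7 × 3 × 5 × 6 = 3780


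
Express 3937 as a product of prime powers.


3937 / 31 = 127
127 / 127 = 1
3937 = 31 × 127


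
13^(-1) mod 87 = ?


Use the extended Euclidean algorithm on (87, 13); each row r = 87*s + 13*t:
r=87, s=1, t=0
r=13, s=0, t=1
q=6: r=9, s=1, t=-6   [87*(1) + 13*(-6) = 9]
q=1: r=4, s=-1, t=7   [87*(-1) + 13*(7) = 4]
q=2: r=1, s=3, t=-20   [87*(3) + 13*(-20) = 1]
q=4: r=0, s=-13, t=87   [87*(-13) + 13*(87) = 0]
GCD = 1 with t = -20, so 13*(-20) ≡ 1 (mod 87)
Inverse = -20 mod 87 = 67
Check: 13 * 67 = 871 ≡ 1 (mod 87)

13^(-1) ≡ 67 (mod 87)


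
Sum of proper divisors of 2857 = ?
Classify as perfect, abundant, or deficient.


Proper divisors: 1
Sum = 1 = 1
1 < 2857 → deficient

s(2857) = 1 (deficient)


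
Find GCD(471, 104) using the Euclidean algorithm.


471 = 4 * 104 + 55
104 = 1 * 55 + 49
55 = 1 * 49 + 6
49 = 8 * 6 + 1
6 = 6 * 1 + 0
GCD = 1


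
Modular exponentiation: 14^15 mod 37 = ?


14^1 mod 37 = 14
14^2 mod 37 = 11
14^3 mod 37 = 6
14^4 mod 37 = 10
14^5 mod 37 = 29
14^6 mod 37 = 36
14^7 mod 37 = 23
14^8 mod 37 = 26
14^9 mod 37 = 31
14^10 mod 37 = 27
14^11 mod 37 = 8
14^12 mod 37 = 1
14^13 mod 37 = 14
14^14 mod 37 = 11
14^15 mod 37 = 6


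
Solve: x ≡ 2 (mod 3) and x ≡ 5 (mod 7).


M = 3*7 = 21
M1 = M/3 = 7, M2 = M/7 = 3
M1^(-1) mod 3 = 1, M2^(-1) mod 7 = 5
x = 2*7*1 + 5*3*5 = 89
89 mod 21 = 5
Check: 5 mod 3 = 2 ✓, 5 mod 7 = 5 ✓

x ≡ 5 (mod 21)


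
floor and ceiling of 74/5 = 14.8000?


74/5 = 14.8000
floor = 14
ceil = 15

floor = 14, ceil = 15


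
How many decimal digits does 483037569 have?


483037569 has 9 digits in base 10
floor(log10(483037569)) + 1 = floor(8.6840) + 1 = 9

9 digits (base 10)


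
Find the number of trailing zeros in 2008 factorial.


floor(2008/5) = 401
floor(2008/25) = 80
floor(2008/125) = 16
floor(2008/625) = 3
Total = 500

500 trailing zeros


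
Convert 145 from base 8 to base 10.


145 (base 8) = 101 (decimal)
101 (decimal) = 101 (base 10)


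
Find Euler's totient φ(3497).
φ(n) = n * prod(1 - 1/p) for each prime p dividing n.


3497 = 13 × 269
Prime factors: 13, 269
φ(3497) = 3497 × (1-1/13) × (1-1/269)
= 3497 × 12/13 × 268/269 = 3216

φ(3497) = 3216


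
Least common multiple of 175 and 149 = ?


GCD(175, 149) = 1
LCM = 175*149/1 = 26075/1 = 26075

LCM = 26075


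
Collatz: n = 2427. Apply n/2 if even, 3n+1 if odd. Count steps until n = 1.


2427 → 7282 → 3641 → 10924 → 5462 → 2731 → 8194 → 4097 → 12292 → 6146 → 3073 → 9220 → 4610 → 2305 → 6916 → 3458 → 1729 → 5188 → 2594 → 1297 → 3892 → 1946 → 973 → 2920 → 1460 → 730 → 365 → 1096 → 548 → 274 → 137 → 412 → 206 → 103 → 310 → 155 → 466 → 233 → 700 → 350 → 175 → 526 → 263 → 790 → 395 → 1186 → 593 → 1780 → 890 → 445 → 1336 → 668 → 334 → 167 → 502 → 251 → 754 → 377 → 1132 → 566 → 283 → 850 → 425 → 1276 → 638 → 319 → 958 → 479 → 1438 → 719 → 2158 → 1079 → 3238 → 1619 → 4858 → 2429 → 7288 → 3644 → 1822 → 911 → 2734 → 1367 → 4102 → 2051 → 6154 → 3077 → 9232 → 4616 → 2308 → 1154 → 577 → 1732 → 866 → 433 → 1300 → 650 → 325 → 976 → 488 → 244 → 122 → 61 → 184 → 92 → 46 → 23 → 70 → 35 → 106 → 53 → 160 → 80 → 40 → 20 → 10 → 5 → 16 → 8 → 4 → 2 → 1
Total steps = 120

120 steps


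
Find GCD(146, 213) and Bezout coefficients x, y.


Tabular extended Euclidean (each row: r = 146*s + 213*t):
r=146, s=1, t=0
r=213, s=0, t=1
q=0: r=146, s=1, t=0   [146*(1) + 213*(0) = 146]
q=1: r=67, s=-1, t=1   [146*(-1) + 213*(1) = 67]
q=2: r=12, s=3, t=-2   [146*(3) + 213*(-2) = 12]
q=5: r=7, s=-16, t=11   [146*(-16) + 213*(11) = 7]
q=1: r=5, s=19, t=-13   [146*(19) + 213*(-13) = 5]
q=1: r=2, s=-35, t=24   [146*(-35) + 213*(24) = 2]
q=2: r=1, s=89, t=-61   [146*(89) + 213*(-61) = 1]
q=2: r=0, s=-213, t=146   [146*(-213) + 213*(146) = 0]
GCD = 1; from the row with r=1: x=89, y=-61
Check: 146*(89) + 213*(-61) = 12994 - 12993 = 1

GCD = 1, x = 89, y = -61


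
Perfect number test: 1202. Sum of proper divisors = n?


Proper divisors of 1202: 1, 2, 601
Sum = 1 + 2 + 601 = 604

No, 1202 is not perfect (604 ≠ 1202)


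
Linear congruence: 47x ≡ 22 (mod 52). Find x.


GCD(47, 52) = 1, unique solution
a^(-1) mod 52 = 31
x = 31 * 22 mod 52 = 6

x ≡ 6 (mod 52)


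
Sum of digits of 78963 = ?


7 + 8 + 9 + 6 + 3 = 33


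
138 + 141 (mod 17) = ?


138 + 141 = 279
279 mod 17 = 7


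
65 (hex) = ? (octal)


65 (base 16) = 101 (decimal)
101 (decimal) = 145 (base 8)


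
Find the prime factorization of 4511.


4511 / 13 = 347
347 / 347 = 1
4511 = 13 × 347


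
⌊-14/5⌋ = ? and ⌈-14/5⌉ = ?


-14/5 = -2.8000
floor = -3
ceil = -2

floor = -3, ceil = -2


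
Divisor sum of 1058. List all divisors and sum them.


Divisors of 1058: 1, 2, 23, 46, 529, 1058
Sum = 1 + 2 + 23 + 46 + 529 + 1058 = 1659

σ(1058) = 1659


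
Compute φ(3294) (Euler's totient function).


3294 = 2 × 3^3 × 61
Prime factors: 2, 3, 61
φ(3294) = 3294 × (1-1/2) × (1-1/3) × (1-1/61)
= 3294 × 1/2 × 2/3 × 60/61 = 1080

φ(3294) = 1080


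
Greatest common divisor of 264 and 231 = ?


264 = 1 * 231 + 33
231 = 7 * 33 + 0
GCD = 33


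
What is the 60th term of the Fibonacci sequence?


Sequence: 1, 1, 2, 3, 5, 8, 13, 21, 34, 55, 89, 144, 233, 377, 610, 987, 1597, 2584, 4181, 6765, 10946, 17711, 28657, 46368, 75025, 121393, 196418, 317811, 514229, 832040, 1346269, 2178309, 3524578, 5702887, 9227465, 14930352, 24157817, 39088169, 63245986, 102334155, 165580141, 267914296, 433494437, 701408733, 1134903170, 1836311903, 2971215073, 4807526976, 7778742049, 12586269025, 20365011074, 32951280099, 53316291173, 86267571272, 139583862445, 225851433717, 365435296162, 591286729879, 956722026041, 1548008755920
F(60) = 1548008755920


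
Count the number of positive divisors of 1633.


1633 = 23^1 × 71^1
d(1633) = (1+1) × (1+1) = 4

4 divisors


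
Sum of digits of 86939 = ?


8 + 6 + 9 + 3 + 9 = 35


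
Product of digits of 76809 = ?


7 × 6 × 8 × 0 × 9 = 0


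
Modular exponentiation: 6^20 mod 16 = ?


6^1 mod 16 = 6
6^2 mod 16 = 4
6^3 mod 16 = 8
6^4 mod 16 = 0
6^5 mod 16 = 0
6^6 mod 16 = 0
6^7 mod 16 = 0
6^8 mod 16 = 0
6^9 mod 16 = 0
6^10 mod 16 = 0
6^11 mod 16 = 0
6^12 mod 16 = 0
6^13 mod 16 = 0
6^14 mod 16 = 0
6^15 mod 16 = 0
6^16 mod 16 = 0
6^17 mod 16 = 0
6^18 mod 16 = 0
6^19 mod 16 = 0
6^20 mod 16 = 0


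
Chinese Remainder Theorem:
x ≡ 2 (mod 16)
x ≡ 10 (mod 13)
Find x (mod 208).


M = 16*13 = 208
M1 = M/16 = 13, M2 = M/13 = 16
M1^(-1) mod 16 = 5, M2^(-1) mod 13 = 9
x = 2*13*5 + 10*16*9 = 1570
1570 mod 208 = 114
Check: 114 mod 16 = 2 ✓, 114 mod 13 = 10 ✓

x ≡ 114 (mod 208)


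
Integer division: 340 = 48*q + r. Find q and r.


340 = 48 * 7 + 4
Check: 336 + 4 = 340

q = 7, r = 4


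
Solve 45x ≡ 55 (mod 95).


GCD(45, 95) = 5 divides 55
Divide: 9x ≡ 11 (mod 19)
x ≡ 16 (mod 19)


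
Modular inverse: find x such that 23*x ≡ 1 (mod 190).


Use the extended Euclidean algorithm on (190, 23); each row r = 190*s + 23*t:
r=190, s=1, t=0
r=23, s=0, t=1
q=8: r=6, s=1, t=-8   [190*(1) + 23*(-8) = 6]
q=3: r=5, s=-3, t=25   [190*(-3) + 23*(25) = 5]
q=1: r=1, s=4, t=-33   [190*(4) + 23*(-33) = 1]
q=5: r=0, s=-23, t=190   [190*(-23) + 23*(190) = 0]
GCD = 1 with t = -33, so 23*(-33) ≡ 1 (mod 190)
Inverse = -33 mod 190 = 157
Check: 23 * 157 = 3611 ≡ 1 (mod 190)

23^(-1) ≡ 157 (mod 190)


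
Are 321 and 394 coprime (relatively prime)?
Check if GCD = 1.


Euclidean algorithm:
394 = 1 * 321 + 73
321 = 4 * 73 + 29
73 = 2 * 29 + 15
29 = 1 * 15 + 14
15 = 1 * 14 + 1
14 = 14 * 1 + 0
GCD(321, 394) = 1

Yes, coprime (GCD = 1)


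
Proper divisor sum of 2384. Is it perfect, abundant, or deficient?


Proper divisors: 1, 2, 4, 8, 16, 149, 298, 596, 1192
Sum = 1 + 2 + 4 + 8 + 16 + 149 + 298 + 596 + 1192 = 2266
2266 < 2384 → deficient

s(2384) = 2266 (deficient)


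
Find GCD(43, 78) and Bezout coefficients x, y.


Tabular extended Euclidean (each row: r = 43*s + 78*t):
r=43, s=1, t=0
r=78, s=0, t=1
q=0: r=43, s=1, t=0   [43*(1) + 78*(0) = 43]
q=1: r=35, s=-1, t=1   [43*(-1) + 78*(1) = 35]
q=1: r=8, s=2, t=-1   [43*(2) + 78*(-1) = 8]
q=4: r=3, s=-9, t=5   [43*(-9) + 78*(5) = 3]
q=2: r=2, s=20, t=-11   [43*(20) + 78*(-11) = 2]
q=1: r=1, s=-29, t=16   [43*(-29) + 78*(16) = 1]
q=2: r=0, s=78, t=-43   [43*(78) + 78*(-43) = 0]
GCD = 1; from the row with r=1: x=-29, y=16
Check: 43*(-29) + 78*(16) = -1247 + 1248 = 1

GCD = 1, x = -29, y = 16


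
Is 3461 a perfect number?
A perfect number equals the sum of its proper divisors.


Proper divisors of 3461: 1
Sum = 1 = 1

No, 3461 is not perfect (1 ≠ 3461)


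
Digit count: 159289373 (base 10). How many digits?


159289373 has 9 digits in base 10
floor(log10(159289373)) + 1 = floor(8.2022) + 1 = 9

9 digits (base 10)


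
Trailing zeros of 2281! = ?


floor(2281/5) = 456
floor(2281/25) = 91
floor(2281/125) = 18
floor(2281/625) = 3
Total = 568

568 trailing zeros


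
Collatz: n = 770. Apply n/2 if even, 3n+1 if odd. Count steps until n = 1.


770 → 385 → 1156 → 578 → 289 → 868 → 434 → 217 → 652 → 326 → 163 → 490 → 245 → 736 → 368 → 184 → 92 → 46 → 23 → 70 → 35 → 106 → 53 → 160 → 80 → 40 → 20 → 10 → 5 → 16 → 8 → 4 → 2 → 1
Total steps = 33

33 steps


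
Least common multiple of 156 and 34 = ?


GCD(156, 34) = 2
LCM = 156*34/2 = 5304/2 = 2652

LCM = 2652


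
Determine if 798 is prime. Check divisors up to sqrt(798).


798 / 2 = 399 (exact division)
798 is NOT prime.

No, 798 is not prime


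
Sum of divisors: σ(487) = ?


Divisors of 487: 1, 487
Sum = 1 + 487 = 488

σ(487) = 488


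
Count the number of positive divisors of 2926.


2926 = 2^1 × 7^1 × 11^1 × 19^1
d(2926) = (1+1) × (1+1) × (1+1) × (1+1) = 16

16 divisors


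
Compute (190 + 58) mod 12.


190 + 58 = 248
248 mod 12 = 8


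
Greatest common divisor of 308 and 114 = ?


308 = 2 * 114 + 80
114 = 1 * 80 + 34
80 = 2 * 34 + 12
34 = 2 * 12 + 10
12 = 1 * 10 + 2
10 = 5 * 2 + 0
GCD = 2


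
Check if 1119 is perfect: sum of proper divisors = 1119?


Proper divisors of 1119: 1, 3, 373
Sum = 1 + 3 + 373 = 377

No, 1119 is not perfect (377 ≠ 1119)


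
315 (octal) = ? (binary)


315 (base 8) = 205 (decimal)
205 (decimal) = 11001101 (base 2)


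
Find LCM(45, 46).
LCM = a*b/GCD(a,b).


GCD(45, 46) = 1
LCM = 45*46/1 = 2070/1 = 2070

LCM = 2070


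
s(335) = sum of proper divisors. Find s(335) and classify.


Proper divisors: 1, 5, 67
Sum = 1 + 5 + 67 = 73
73 < 335 → deficient

s(335) = 73 (deficient)


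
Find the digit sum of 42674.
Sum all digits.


4 + 2 + 6 + 7 + 4 = 23


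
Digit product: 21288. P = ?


2 × 1 × 2 × 8 × 8 = 256


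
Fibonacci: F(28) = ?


Sequence: 1, 1, 2, 3, 5, 8, 13, 21, 34, 55, 89, 144, 233, 377, 610, 987, 1597, 2584, 4181, 6765, 10946, 17711, 28657, 46368, 75025, 121393, 196418, 317811
F(28) = 317811


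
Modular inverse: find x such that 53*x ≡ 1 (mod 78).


Use the extended Euclidean algorithm on (78, 53); each row r = 78*s + 53*t:
r=78, s=1, t=0
r=53, s=0, t=1
q=1: r=25, s=1, t=-1   [78*(1) + 53*(-1) = 25]
q=2: r=3, s=-2, t=3   [78*(-2) + 53*(3) = 3]
q=8: r=1, s=17, t=-25   [78*(17) + 53*(-25) = 1]
q=3: r=0, s=-53, t=78   [78*(-53) + 53*(78) = 0]
GCD = 1 with t = -25, so 53*(-25) ≡ 1 (mod 78)
Inverse = -25 mod 78 = 53
Check: 53 * 53 = 2809 ≡ 1 (mod 78)

53^(-1) ≡ 53 (mod 78)


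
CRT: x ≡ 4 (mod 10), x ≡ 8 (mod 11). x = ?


M = 10*11 = 110
M1 = M/10 = 11, M2 = M/11 = 10
M1^(-1) mod 10 = 1, M2^(-1) mod 11 = 10
x = 4*11*1 + 8*10*10 = 844
844 mod 110 = 74
Check: 74 mod 10 = 4 ✓, 74 mod 11 = 8 ✓

x ≡ 74 (mod 110)


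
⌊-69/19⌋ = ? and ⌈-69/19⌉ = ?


-69/19 = -3.6316
floor = -4
ceil = -3

floor = -4, ceil = -3


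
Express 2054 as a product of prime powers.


2054 / 2 = 1027
1027 / 13 = 79
79 / 79 = 1
2054 = 2 × 13 × 79


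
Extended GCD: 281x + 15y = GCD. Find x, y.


Tabular extended Euclidean (each row: r = 281*s + 15*t):
r=281, s=1, t=0
r=15, s=0, t=1
q=18: r=11, s=1, t=-18   [281*(1) + 15*(-18) = 11]
q=1: r=4, s=-1, t=19   [281*(-1) + 15*(19) = 4]
q=2: r=3, s=3, t=-56   [281*(3) + 15*(-56) = 3]
q=1: r=1, s=-4, t=75   [281*(-4) + 15*(75) = 1]
q=3: r=0, s=15, t=-281   [281*(15) + 15*(-281) = 0]
GCD = 1; from the row with r=1: x=-4, y=75
Check: 281*(-4) + 15*(75) = -1124 + 1125 = 1

GCD = 1, x = -4, y = 75


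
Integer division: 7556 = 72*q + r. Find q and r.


7556 = 72 * 104 + 68
Check: 7488 + 68 = 7556

q = 104, r = 68


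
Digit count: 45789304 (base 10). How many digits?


45789304 has 8 digits in base 10
floor(log10(45789304)) + 1 = floor(7.6608) + 1 = 8

8 digits (base 10)


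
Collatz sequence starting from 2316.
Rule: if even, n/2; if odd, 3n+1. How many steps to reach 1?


2316 → 1158 → 579 → 1738 → 869 → 2608 → 1304 → 652 → 326 → 163 → 490 → 245 → 736 → 368 → 184 → 92 → 46 → 23 → 70 → 35 → 106 → 53 → 160 → 80 → 40 → 20 → 10 → 5 → 16 → 8 → 4 → 2 → 1
Total steps = 32

32 steps


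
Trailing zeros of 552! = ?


floor(552/5) = 110
floor(552/25) = 22
floor(552/125) = 4
Total = 136

136 trailing zeros


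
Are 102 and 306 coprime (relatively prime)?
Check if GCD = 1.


Euclidean algorithm:
306 = 3 * 102 + 0
GCD(102, 306) = 102

No, not coprime (GCD = 102)


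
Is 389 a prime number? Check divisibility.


Check divisors up to sqrt(389) = 19.7231
No divisors found.
389 is prime.

Yes, 389 is prime


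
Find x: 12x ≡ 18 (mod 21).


GCD(12, 21) = 3 divides 18
Divide: 4x ≡ 6 (mod 7)
x ≡ 5 (mod 7)


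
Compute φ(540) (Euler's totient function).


540 = 2^2 × 3^3 × 5
Prime factors: 2, 3, 5
φ(540) = 540 × (1-1/2) × (1-1/3) × (1-1/5)
= 540 × 1/2 × 2/3 × 4/5 = 144

φ(540) = 144


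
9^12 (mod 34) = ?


9^1 mod 34 = 9
9^2 mod 34 = 13
9^3 mod 34 = 15
9^4 mod 34 = 33
9^5 mod 34 = 25
9^6 mod 34 = 21
9^7 mod 34 = 19
9^8 mod 34 = 1
9^9 mod 34 = 9
9^10 mod 34 = 13
9^11 mod 34 = 15
9^12 mod 34 = 33


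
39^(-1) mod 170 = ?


Use the extended Euclidean algorithm on (170, 39); each row r = 170*s + 39*t:
r=170, s=1, t=0
r=39, s=0, t=1
q=4: r=14, s=1, t=-4   [170*(1) + 39*(-4) = 14]
q=2: r=11, s=-2, t=9   [170*(-2) + 39*(9) = 11]
q=1: r=3, s=3, t=-13   [170*(3) + 39*(-13) = 3]
q=3: r=2, s=-11, t=48   [170*(-11) + 39*(48) = 2]
q=1: r=1, s=14, t=-61   [170*(14) + 39*(-61) = 1]
q=2: r=0, s=-39, t=170   [170*(-39) + 39*(170) = 0]
GCD = 1 with t = -61, so 39*(-61) ≡ 1 (mod 170)
Inverse = -61 mod 170 = 109
Check: 39 * 109 = 4251 ≡ 1 (mod 170)

39^(-1) ≡ 109 (mod 170)


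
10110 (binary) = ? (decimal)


10110 (base 2) = 22 (decimal)
22 (decimal) = 22 (base 10)


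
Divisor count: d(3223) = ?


3223 = 11^1 × 293^1
d(3223) = (1+1) × (1+1) = 4

4 divisors


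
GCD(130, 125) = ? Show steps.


130 = 1 * 125 + 5
125 = 25 * 5 + 0
GCD = 5


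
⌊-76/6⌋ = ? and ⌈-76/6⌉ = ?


-76/6 = -12.6667
floor = -13
ceil = -12

floor = -13, ceil = -12


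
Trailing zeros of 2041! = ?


floor(2041/5) = 408
floor(2041/25) = 81
floor(2041/125) = 16
floor(2041/625) = 3
Total = 508

508 trailing zeros


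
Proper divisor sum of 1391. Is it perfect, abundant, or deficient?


Proper divisors: 1, 13, 107
Sum = 1 + 13 + 107 = 121
121 < 1391 → deficient

s(1391) = 121 (deficient)


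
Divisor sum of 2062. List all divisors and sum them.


Divisors of 2062: 1, 2, 1031, 2062
Sum = 1 + 2 + 1031 + 2062 = 3096

σ(2062) = 3096


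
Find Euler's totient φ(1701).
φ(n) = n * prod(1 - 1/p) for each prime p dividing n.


1701 = 3^5 × 7
Prime factors: 3, 7
φ(1701) = 1701 × (1-1/3) × (1-1/7)
= 1701 × 2/3 × 6/7 = 972

φ(1701) = 972


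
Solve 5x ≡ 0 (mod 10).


GCD(5, 10) = 5 divides 0
Divide: 1x ≡ 0 (mod 2)
x ≡ 0 (mod 2)


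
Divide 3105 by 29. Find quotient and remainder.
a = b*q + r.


3105 = 29 * 107 + 2
Check: 3103 + 2 = 3105

q = 107, r = 2


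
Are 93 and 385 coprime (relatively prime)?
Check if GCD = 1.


Euclidean algorithm:
385 = 4 * 93 + 13
93 = 7 * 13 + 2
13 = 6 * 2 + 1
2 = 2 * 1 + 0
GCD(93, 385) = 1

Yes, coprime (GCD = 1)


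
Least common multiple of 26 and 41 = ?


GCD(26, 41) = 1
LCM = 26*41/1 = 1066/1 = 1066

LCM = 1066


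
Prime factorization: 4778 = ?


4778 / 2 = 2389
2389 / 2389 = 1
4778 = 2 × 2389


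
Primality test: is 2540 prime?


2540 / 2 = 1270 (exact division)
2540 is NOT prime.

No, 2540 is not prime


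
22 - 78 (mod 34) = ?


22 - 78 = -56
-56 mod 34 = 12


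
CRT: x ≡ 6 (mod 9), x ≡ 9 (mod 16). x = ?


M = 9*16 = 144
M1 = M/9 = 16, M2 = M/16 = 9
M1^(-1) mod 9 = 4, M2^(-1) mod 16 = 9
x = 6*16*4 + 9*9*9 = 1113
1113 mod 144 = 105
Check: 105 mod 9 = 6 ✓, 105 mod 16 = 9 ✓

x ≡ 105 (mod 144)


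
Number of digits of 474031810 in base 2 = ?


474031810 in base 2 = 11100010000010010011011000010
Number of digits = 29

29 digits (base 2)


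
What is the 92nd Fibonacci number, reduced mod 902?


F(k) mod 902 for k=1..92:
1, 1, 2, 3, 5, 8, 13, 21, 34, 55, 89, 144, 233, 377, 610, 85, 695, 780, 573, 451, 122, 573, 695, 366, 159, 525, 684, 307, 89, 396, 485, 881, 464, 443, 5, 448, 453, 901, 452, 451, 1, 452, 453, 3, 456, 459, 13, 472, 485, 55, 540, 595, 233, 828, 159, 85, 244, 329, 573, 0, 573, 573, 244, 817, 159, 74, 233, 307, 540, 847, 485, 430, 13, 443, 456, 899, 453, 450, 1, 451, 452, 1, 453, 454, 5, 459, 464, 21, 485, 506, 89, 595
F(92) mod 902 = 595


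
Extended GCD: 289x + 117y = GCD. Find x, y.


Tabular extended Euclidean (each row: r = 289*s + 117*t):
r=289, s=1, t=0
r=117, s=0, t=1
q=2: r=55, s=1, t=-2   [289*(1) + 117*(-2) = 55]
q=2: r=7, s=-2, t=5   [289*(-2) + 117*(5) = 7]
q=7: r=6, s=15, t=-37   [289*(15) + 117*(-37) = 6]
q=1: r=1, s=-17, t=42   [289*(-17) + 117*(42) = 1]
q=6: r=0, s=117, t=-289   [289*(117) + 117*(-289) = 0]
GCD = 1; from the row with r=1: x=-17, y=42
Check: 289*(-17) + 117*(42) = -4913 + 4914 = 1

GCD = 1, x = -17, y = 42


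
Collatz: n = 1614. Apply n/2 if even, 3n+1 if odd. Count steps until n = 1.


1614 → 807 → 2422 → 1211 → 3634 → 1817 → 5452 → 2726 → 1363 → 4090 → 2045 → 6136 → 3068 → 1534 → 767 → 2302 → 1151 → 3454 → 1727 → 5182 → 2591 → 7774 → 3887 → 11662 → 5831 → 17494 → 8747 → 26242 → 13121 → 39364 → 19682 → 9841 → 29524 → 14762 → 7381 → 22144 → 11072 → 5536 → 2768 → 1384 → 692 → 346 → 173 → 520 → 260 → 130 → 65 → 196 → 98 → 49 → 148 → 74 → 37 → 112 → 56 → 28 → 14 → 7 → 22 → 11 → 34 → 17 → 52 → 26 → 13 → 40 → 20 → 10 → 5 → 16 → 8 → 4 → 2 → 1
Total steps = 73

73 steps


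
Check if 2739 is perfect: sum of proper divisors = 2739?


Proper divisors of 2739: 1, 3, 11, 33, 83, 249, 913
Sum = 1 + 3 + 11 + 33 + 83 + 249 + 913 = 1293

No, 2739 is not perfect (1293 ≠ 2739)


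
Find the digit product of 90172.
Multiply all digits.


9 × 0 × 1 × 7 × 2 = 0


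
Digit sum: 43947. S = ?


4 + 3 + 9 + 4 + 7 = 27


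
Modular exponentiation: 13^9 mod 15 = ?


13^1 mod 15 = 13
13^2 mod 15 = 4
13^3 mod 15 = 7
13^4 mod 15 = 1
13^5 mod 15 = 13
13^6 mod 15 = 4
13^7 mod 15 = 7
13^8 mod 15 = 1
13^9 mod 15 = 13


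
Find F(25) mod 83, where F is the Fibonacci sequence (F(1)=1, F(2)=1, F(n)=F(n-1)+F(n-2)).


F(k) mod 83 for k=1..25:
1, 1, 2, 3, 5, 8, 13, 21, 34, 55, 6, 61, 67, 45, 29, 74, 20, 11, 31, 42, 73, 32, 22, 54, 76
F(25) mod 83 = 76


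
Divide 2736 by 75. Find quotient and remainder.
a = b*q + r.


2736 = 75 * 36 + 36
Check: 2700 + 36 = 2736

q = 36, r = 36


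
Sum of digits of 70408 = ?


7 + 0 + 4 + 0 + 8 = 19


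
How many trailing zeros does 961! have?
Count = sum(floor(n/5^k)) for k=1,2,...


floor(961/5) = 192
floor(961/25) = 38
floor(961/125) = 7
floor(961/625) = 1
Total = 238

238 trailing zeros


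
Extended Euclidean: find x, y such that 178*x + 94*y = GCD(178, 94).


Tabular extended Euclidean (each row: r = 178*s + 94*t):
r=178, s=1, t=0
r=94, s=0, t=1
q=1: r=84, s=1, t=-1   [178*(1) + 94*(-1) = 84]
q=1: r=10, s=-1, t=2   [178*(-1) + 94*(2) = 10]
q=8: r=4, s=9, t=-17   [178*(9) + 94*(-17) = 4]
q=2: r=2, s=-19, t=36   [178*(-19) + 94*(36) = 2]
q=2: r=0, s=47, t=-89   [178*(47) + 94*(-89) = 0]
GCD = 2; from the row with r=2: x=-19, y=36
Check: 178*(-19) + 94*(36) = -3382 + 3384 = 2

GCD = 2, x = -19, y = 36


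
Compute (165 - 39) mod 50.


165 - 39 = 126
126 mod 50 = 26


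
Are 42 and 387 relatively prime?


Euclidean algorithm:
387 = 9 * 42 + 9
42 = 4 * 9 + 6
9 = 1 * 6 + 3
6 = 2 * 3 + 0
GCD(42, 387) = 3

No, not coprime (GCD = 3)


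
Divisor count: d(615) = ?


615 = 3^1 × 5^1 × 41^1
d(615) = (1+1) × (1+1) × (1+1) = 8

8 divisors


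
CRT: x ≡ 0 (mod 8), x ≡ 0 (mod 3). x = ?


M = 8*3 = 24
M1 = M/8 = 3, M2 = M/3 = 8
M1^(-1) mod 8 = 3, M2^(-1) mod 3 = 2
x = 0*3*3 + 0*8*2 = 0
0 mod 24 = 0
Check: 0 mod 8 = 0 ✓, 0 mod 3 = 0 ✓

x ≡ 0 (mod 24)


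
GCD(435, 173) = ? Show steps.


435 = 2 * 173 + 89
173 = 1 * 89 + 84
89 = 1 * 84 + 5
84 = 16 * 5 + 4
5 = 1 * 4 + 1
4 = 4 * 1 + 0
GCD = 1


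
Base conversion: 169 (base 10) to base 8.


169 (base 10) = 169 (decimal)
169 (decimal) = 251 (base 8)


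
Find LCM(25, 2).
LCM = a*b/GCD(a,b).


GCD(25, 2) = 1
LCM = 25*2/1 = 50/1 = 50

LCM = 50


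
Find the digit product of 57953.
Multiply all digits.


5 × 7 × 9 × 5 × 3 = 4725


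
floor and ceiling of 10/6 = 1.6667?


10/6 = 1.6667
floor = 1
ceil = 2

floor = 1, ceil = 2


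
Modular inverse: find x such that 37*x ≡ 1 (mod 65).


Use the extended Euclidean algorithm on (65, 37); each row r = 65*s + 37*t:
r=65, s=1, t=0
r=37, s=0, t=1
q=1: r=28, s=1, t=-1   [65*(1) + 37*(-1) = 28]
q=1: r=9, s=-1, t=2   [65*(-1) + 37*(2) = 9]
q=3: r=1, s=4, t=-7   [65*(4) + 37*(-7) = 1]
q=9: r=0, s=-37, t=65   [65*(-37) + 37*(65) = 0]
GCD = 1 with t = -7, so 37*(-7) ≡ 1 (mod 65)
Inverse = -7 mod 65 = 58
Check: 37 * 58 = 2146 ≡ 1 (mod 65)

37^(-1) ≡ 58 (mod 65)
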